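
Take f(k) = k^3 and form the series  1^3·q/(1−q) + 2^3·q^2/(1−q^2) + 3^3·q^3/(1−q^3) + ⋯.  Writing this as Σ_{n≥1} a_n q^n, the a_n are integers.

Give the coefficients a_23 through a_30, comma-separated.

[q^23] f(1)=1,f(23)=12167 ⇒ 12168
n=24: 1·24 2·12 3·8 4·6 6·4 8·3 12·2 24·1  f→[1+8+27+64+216+512+1728+13824]=16380
d|25:{25,5,1}  Σf=15625+125+1=15751
d|26:{26,13,2,1}  Σf=17576+2197+8+1=19782
[q^27] f(1)=1,f(3)=27,f(9)=729,f(27)=19683 ⇒ 20440
d|28:{1,2,4,7,14,28}  Σf=1+8+64+343+2744+21952=25112
n=29: 1·29 29·1  f→[1+24389]=24390
d|30:{1,2,3,5,6,10,15,30}  Σf=1+8+27+125+216+1000+3375+27000=31752

12168, 16380, 15751, 19782, 20440, 25112, 24390, 31752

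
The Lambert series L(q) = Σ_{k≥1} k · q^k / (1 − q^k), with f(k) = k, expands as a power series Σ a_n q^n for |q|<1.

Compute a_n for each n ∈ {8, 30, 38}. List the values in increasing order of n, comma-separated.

15, 72, 60

n=8: 1·8 2·4 4·2 8·1  f→[1+2+4+8]=15
d|30:{30,15,10,6,5,3,2,1}  Σf=30+15+10+6+5+3+2+1=72
q^38  k|38↦f(k): 1:1 2:2 19:19 38:38  a_38=60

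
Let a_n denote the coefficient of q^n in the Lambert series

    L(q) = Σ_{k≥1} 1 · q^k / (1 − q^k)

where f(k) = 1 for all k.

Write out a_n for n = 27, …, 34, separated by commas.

q^27  k|27↦f(k): 27:1 9:1 3:1 1:1  a_27=4
q^28  k|28↦f(k): 1:1 2:1 4:1 7:1 14:1 28:1  a_28=6
[q^29] f(1)=1,f(29)=1 ⇒ 2
d|30:{30,15,10,6,5,3,2,1}  Σf=1+1+1+1+1+1+1+1=8
n=31: 1·31 31·1  f→[1+1]=2
n=32: 32·1 16·2 8·4 4·8 2·16 1·32  f→[1+1+1+1+1+1]=6
[q^33] f(33)=1,f(11)=1,f(3)=1,f(1)=1 ⇒ 4
q^34  k|34↦f(k): 1:1 2:1 17:1 34:1  a_34=4

4, 6, 2, 8, 2, 6, 4, 4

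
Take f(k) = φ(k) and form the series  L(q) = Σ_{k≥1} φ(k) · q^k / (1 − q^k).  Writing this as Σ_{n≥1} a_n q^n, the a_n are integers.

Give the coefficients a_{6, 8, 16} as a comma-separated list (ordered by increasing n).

[q^6] φ(1)=1,φ(2)=1,φ(3)=2,φ(6)=2 ⇒ 6
q^8  k|8↦φ(k): 1:1 2:1 4:2 8:4  a_8=8
[q^16] φ(1)=1,φ(2)=1,φ(4)=2,φ(8)=4,φ(16)=8 ⇒ 16

6, 8, 16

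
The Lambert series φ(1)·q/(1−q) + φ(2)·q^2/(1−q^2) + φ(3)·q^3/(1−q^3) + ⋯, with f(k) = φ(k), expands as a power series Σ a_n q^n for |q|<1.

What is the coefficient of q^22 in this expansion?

[q^22] φ(1)=1,φ(2)=1,φ(11)=10,φ(22)=10 ⇒ 22

a_22 = 22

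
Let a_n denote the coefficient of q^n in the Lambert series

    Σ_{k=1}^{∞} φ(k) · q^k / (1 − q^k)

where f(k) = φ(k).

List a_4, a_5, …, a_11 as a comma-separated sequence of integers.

n=4: 4·1 2·2 1·4  φ→[2+1+1]=4
d|5:{1,5}  Σφ=1+4=5
d|6:{1,2,3,6}  Σφ=1+1+2+2=6
q^7  k|7↦φ(k): 7:6 1:1  a_7=7
q^8  k|8↦φ(k): 1:1 2:1 4:2 8:4  a_8=8
[q^9] φ(1)=1,φ(3)=2,φ(9)=6 ⇒ 9
n=10: 1·10 2·5 5·2 10·1  φ→[1+1+4+4]=10
n=11: 1·11 11·1  φ→[1+10]=11

4, 5, 6, 7, 8, 9, 10, 11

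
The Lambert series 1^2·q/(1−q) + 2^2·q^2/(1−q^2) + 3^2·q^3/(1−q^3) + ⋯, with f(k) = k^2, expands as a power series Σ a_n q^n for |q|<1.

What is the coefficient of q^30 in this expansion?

a_30 = 1300

q^30  k|30↦f(k): 1:1 2:4 3:9 5:25 6:36 10:100 15:225 30:900  a_30=1300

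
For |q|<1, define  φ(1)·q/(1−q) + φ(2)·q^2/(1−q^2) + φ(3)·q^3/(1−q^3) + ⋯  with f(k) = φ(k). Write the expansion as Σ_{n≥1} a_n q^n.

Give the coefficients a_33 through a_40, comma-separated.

[q^33] φ(33)=20,φ(11)=10,φ(3)=2,φ(1)=1 ⇒ 33
[q^34] φ(1)=1,φ(2)=1,φ(17)=16,φ(34)=16 ⇒ 34
[q^35] φ(35)=24,φ(7)=6,φ(5)=4,φ(1)=1 ⇒ 35
n=36: 36·1 18·2 12·3 9·4 6·6 4·9 3·12 2·18 1·36  φ→[12+6+4+6+2+2+2+1+1]=36
q^37  k|37↦φ(k): 37:36 1:1  a_37=37
d|38:{1,2,19,38}  Σφ=1+1+18+18=38
q^39  k|39↦φ(k): 39:24 13:12 3:2 1:1  a_39=39
q^40  k|40↦φ(k): 40:16 20:8 10:4 8:4 5:4 4:2 2:1 1:1  a_40=40

33, 34, 35, 36, 37, 38, 39, 40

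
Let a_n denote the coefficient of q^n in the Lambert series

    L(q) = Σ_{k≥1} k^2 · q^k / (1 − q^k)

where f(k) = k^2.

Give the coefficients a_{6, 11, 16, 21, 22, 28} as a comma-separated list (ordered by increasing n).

50, 122, 341, 500, 610, 1050

n=6: 6·1 3·2 2·3 1·6  f→[36+9+4+1]=50
q^11  k|11↦f(k): 11:121 1:1  a_11=122
[q^16] f(1)=1,f(2)=4,f(4)=16,f(8)=64,f(16)=256 ⇒ 341
n=21: 21·1 7·3 3·7 1·21  f→[441+49+9+1]=500
n=22: 22·1 11·2 2·11 1·22  f→[484+121+4+1]=610
[q^28] f(28)=784,f(14)=196,f(7)=49,f(4)=16,f(2)=4,f(1)=1 ⇒ 1050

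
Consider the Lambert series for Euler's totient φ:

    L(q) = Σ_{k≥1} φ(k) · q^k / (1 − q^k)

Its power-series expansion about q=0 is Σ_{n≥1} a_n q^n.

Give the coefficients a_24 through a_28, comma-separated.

q^24  k|24↦φ(k): 24:8 12:4 8:4 6:2 4:2 3:2 2:1 1:1  a_24=24
[q^25] φ(1)=1,φ(5)=4,φ(25)=20 ⇒ 25
q^26  k|26↦φ(k): 26:12 13:12 2:1 1:1  a_26=26
d|27:{1,3,9,27}  Σφ=1+2+6+18=27
n=28: 28·1 14·2 7·4 4·7 2·14 1·28  φ→[12+6+6+2+1+1]=28

24, 25, 26, 27, 28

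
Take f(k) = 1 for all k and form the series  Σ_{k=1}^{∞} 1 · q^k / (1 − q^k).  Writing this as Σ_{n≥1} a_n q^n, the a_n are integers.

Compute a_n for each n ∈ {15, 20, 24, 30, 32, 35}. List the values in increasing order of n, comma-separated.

4, 6, 8, 8, 6, 4

q^15  k|15↦f(k): 15:1 5:1 3:1 1:1  a_15=4
q^20  k|20↦f(k): 20:1 10:1 5:1 4:1 2:1 1:1  a_20=6
[q^24] f(1)=1,f(2)=1,f(3)=1,f(4)=1,f(6)=1,f(8)=1,f(12)=1,f(24)=1 ⇒ 8
q^30  k|30↦f(k): 1:1 2:1 3:1 5:1 6:1 10:1 15:1 30:1  a_30=8
n=32: 1·32 2·16 4·8 8·4 16·2 32·1  f→[1+1+1+1+1+1]=6
d|35:{1,5,7,35}  Σf=1+1+1+1=4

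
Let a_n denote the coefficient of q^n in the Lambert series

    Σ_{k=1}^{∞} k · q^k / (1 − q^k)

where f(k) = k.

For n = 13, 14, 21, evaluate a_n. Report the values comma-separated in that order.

14, 24, 32

d|13:{1,13}  Σf=1+13=14
q^14  k|14↦f(k): 14:14 7:7 2:2 1:1  a_14=24
d|21:{1,3,7,21}  Σf=1+3+7+21=32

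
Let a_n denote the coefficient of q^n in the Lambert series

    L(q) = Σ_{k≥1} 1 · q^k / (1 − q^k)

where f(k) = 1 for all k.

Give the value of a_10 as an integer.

a_10 = 4

q^10  k|10↦f(k): 1:1 2:1 5:1 10:1  a_10=4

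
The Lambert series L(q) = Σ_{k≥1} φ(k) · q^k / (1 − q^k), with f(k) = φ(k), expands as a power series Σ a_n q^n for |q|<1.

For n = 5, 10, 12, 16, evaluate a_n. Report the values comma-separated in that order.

d|5:{5,1}  Σφ=4+1=5
[q^10] φ(1)=1,φ(2)=1,φ(5)=4,φ(10)=4 ⇒ 10
q^12  k|12↦φ(k): 12:4 6:2 4:2 3:2 2:1 1:1  a_12=12
d|16:{16,8,4,2,1}  Σφ=8+4+2+1+1=16

5, 10, 12, 16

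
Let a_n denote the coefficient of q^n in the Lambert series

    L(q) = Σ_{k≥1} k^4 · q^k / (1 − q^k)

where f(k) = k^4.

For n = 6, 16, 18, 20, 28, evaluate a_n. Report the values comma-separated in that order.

d|6:{6,3,2,1}  Σf=1296+81+16+1=1394
q^16  k|16↦f(k): 16:65536 8:4096 4:256 2:16 1:1  a_16=69905
n=18: 1·18 2·9 3·6 6·3 9·2 18·1  f→[1+16+81+1296+6561+104976]=112931
[q^20] f(1)=1,f(2)=16,f(4)=256,f(5)=625,f(10)=10000,f(20)=160000 ⇒ 170898
d|28:{28,14,7,4,2,1}  Σf=614656+38416+2401+256+16+1=655746

1394, 69905, 112931, 170898, 655746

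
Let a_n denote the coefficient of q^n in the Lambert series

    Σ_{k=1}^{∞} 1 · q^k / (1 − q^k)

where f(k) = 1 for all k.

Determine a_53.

n=53: 53·1 1·53  f→[1+1]=2

a_53 = 2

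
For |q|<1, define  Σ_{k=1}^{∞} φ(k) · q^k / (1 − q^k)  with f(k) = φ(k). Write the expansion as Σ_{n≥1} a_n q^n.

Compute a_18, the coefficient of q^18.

n=18: 1·18 2·9 3·6 6·3 9·2 18·1  φ→[1+1+2+2+6+6]=18

a_18 = 18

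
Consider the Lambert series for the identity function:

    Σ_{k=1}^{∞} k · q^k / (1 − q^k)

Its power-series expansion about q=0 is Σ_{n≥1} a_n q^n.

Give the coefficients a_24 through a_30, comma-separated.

[q^24] f(1)=1,f(2)=2,f(3)=3,f(4)=4,f(6)=6,f(8)=8,f(12)=12,f(24)=24 ⇒ 60
d|25:{1,5,25}  Σf=1+5+25=31
[q^26] f(26)=26,f(13)=13,f(2)=2,f(1)=1 ⇒ 42
n=27: 1·27 3·9 9·3 27·1  f→[1+3+9+27]=40
q^28  k|28↦f(k): 1:1 2:2 4:4 7:7 14:14 28:28  a_28=56
q^29  k|29↦f(k): 29:29 1:1  a_29=30
[q^30] f(1)=1,f(2)=2,f(3)=3,f(5)=5,f(6)=6,f(10)=10,f(15)=15,f(30)=30 ⇒ 72

60, 31, 42, 40, 56, 30, 72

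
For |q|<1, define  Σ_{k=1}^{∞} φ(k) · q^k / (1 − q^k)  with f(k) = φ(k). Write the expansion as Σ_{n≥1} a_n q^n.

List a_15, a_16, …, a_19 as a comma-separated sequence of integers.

n=15: 1·15 3·5 5·3 15·1  φ→[1+2+4+8]=15
d|16:{16,8,4,2,1}  Σφ=8+4+2+1+1=16
[q^17] φ(1)=1,φ(17)=16 ⇒ 17
q^18  k|18↦φ(k): 18:6 9:6 6:2 3:2 2:1 1:1  a_18=18
n=19: 19·1 1·19  φ→[18+1]=19

15, 16, 17, 18, 19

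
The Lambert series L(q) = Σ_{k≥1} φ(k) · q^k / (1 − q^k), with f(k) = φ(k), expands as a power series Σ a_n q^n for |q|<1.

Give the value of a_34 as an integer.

q^34  k|34↦φ(k): 34:16 17:16 2:1 1:1  a_34=34

a_34 = 34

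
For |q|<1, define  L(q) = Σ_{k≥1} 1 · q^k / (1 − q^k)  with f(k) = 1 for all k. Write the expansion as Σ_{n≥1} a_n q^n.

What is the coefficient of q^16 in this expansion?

a_16 = 5

q^16  k|16↦f(k): 1:1 2:1 4:1 8:1 16:1  a_16=5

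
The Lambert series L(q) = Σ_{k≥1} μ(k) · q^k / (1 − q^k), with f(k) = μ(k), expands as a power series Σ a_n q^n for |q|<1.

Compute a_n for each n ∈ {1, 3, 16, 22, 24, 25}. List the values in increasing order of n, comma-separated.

n=1: 1·1  μ→[1]=1
d|3:{3,1}  Σμ=(-1)+1=0
n=16: 16·1 8·2 4·4 2·8 1·16  μ→[0+0+0+(-1)+1]=0
q^22  k|22↦μ(k): 22:1 11:-1 2:-1 1:1  a_22=0
d|24:{24,12,8,6,4,3,2,1}  Σμ=0+0+0+1+0+(-1)+(-1)+1=0
q^25  k|25↦μ(k): 1:1 5:-1 25:0  a_25=0

1, 0, 0, 0, 0, 0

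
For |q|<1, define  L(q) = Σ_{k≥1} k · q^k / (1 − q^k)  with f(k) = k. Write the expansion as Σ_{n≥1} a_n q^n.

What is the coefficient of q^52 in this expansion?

a_52 = 98

d|52:{1,2,4,13,26,52}  Σf=1+2+4+13+26+52=98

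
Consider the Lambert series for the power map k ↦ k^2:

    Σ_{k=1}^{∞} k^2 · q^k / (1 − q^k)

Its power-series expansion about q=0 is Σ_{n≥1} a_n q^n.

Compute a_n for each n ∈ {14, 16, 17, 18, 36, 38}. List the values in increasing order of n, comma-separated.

q^14  k|14↦f(k): 14:196 7:49 2:4 1:1  a_14=250
q^16  k|16↦f(k): 16:256 8:64 4:16 2:4 1:1  a_16=341
q^17  k|17↦f(k): 17:289 1:1  a_17=290
d|18:{18,9,6,3,2,1}  Σf=324+81+36+9+4+1=455
d|36:{1,2,3,4,6,9,12,18,36}  Σf=1+4+9+16+36+81+144+324+1296=1911
d|38:{1,2,19,38}  Σf=1+4+361+1444=1810

250, 341, 290, 455, 1911, 1810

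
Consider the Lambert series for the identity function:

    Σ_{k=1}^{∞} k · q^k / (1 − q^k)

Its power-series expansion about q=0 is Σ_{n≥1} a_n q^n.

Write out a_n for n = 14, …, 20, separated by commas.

[q^14] f(14)=14,f(7)=7,f(2)=2,f(1)=1 ⇒ 24
q^15  k|15↦f(k): 15:15 5:5 3:3 1:1  a_15=24
n=16: 16·1 8·2 4·4 2·8 1·16  f→[16+8+4+2+1]=31
n=17: 17·1 1·17  f→[17+1]=18
q^18  k|18↦f(k): 18:18 9:9 6:6 3:3 2:2 1:1  a_18=39
n=19: 19·1 1·19  f→[19+1]=20
n=20: 20·1 10·2 5·4 4·5 2·10 1·20  f→[20+10+5+4+2+1]=42

24, 24, 31, 18, 39, 20, 42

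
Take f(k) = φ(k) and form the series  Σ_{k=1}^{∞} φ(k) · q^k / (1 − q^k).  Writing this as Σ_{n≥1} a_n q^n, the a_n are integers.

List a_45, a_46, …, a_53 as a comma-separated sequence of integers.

n=45: 1·45 3·15 5·9 9·5 15·3 45·1  φ→[1+2+4+6+8+24]=45
d|46:{1,2,23,46}  Σφ=1+1+22+22=46
[q^47] φ(47)=46,φ(1)=1 ⇒ 47
q^48  k|48↦φ(k): 48:16 24:8 16:8 12:4 8:4 6:2 4:2 3:2 2:1 1:1  a_48=48
d|49:{1,7,49}  Σφ=1+6+42=49
n=50: 1·50 2·25 5·10 10·5 25·2 50·1  φ→[1+1+4+4+20+20]=50
q^51  k|51↦φ(k): 1:1 3:2 17:16 51:32  a_51=51
[q^52] φ(52)=24,φ(26)=12,φ(13)=12,φ(4)=2,φ(2)=1,φ(1)=1 ⇒ 52
q^53  k|53↦φ(k): 1:1 53:52  a_53=53

45, 46, 47, 48, 49, 50, 51, 52, 53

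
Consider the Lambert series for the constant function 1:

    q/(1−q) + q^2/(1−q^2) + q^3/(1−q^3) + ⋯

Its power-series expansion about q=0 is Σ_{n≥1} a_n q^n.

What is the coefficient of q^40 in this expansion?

a_40 = 8

q^40  k|40↦f(k): 40:1 20:1 10:1 8:1 5:1 4:1 2:1 1:1  a_40=8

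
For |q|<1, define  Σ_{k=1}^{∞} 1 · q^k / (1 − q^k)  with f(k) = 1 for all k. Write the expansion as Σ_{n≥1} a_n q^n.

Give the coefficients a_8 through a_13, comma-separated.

4, 3, 4, 2, 6, 2

q^8  k|8↦f(k): 1:1 2:1 4:1 8:1  a_8=4
q^9  k|9↦f(k): 1:1 3:1 9:1  a_9=3
d|10:{1,2,5,10}  Σf=1+1+1+1=4
[q^11] f(1)=1,f(11)=1 ⇒ 2
q^12  k|12↦f(k): 1:1 2:1 3:1 4:1 6:1 12:1  a_12=6
[q^13] f(13)=1,f(1)=1 ⇒ 2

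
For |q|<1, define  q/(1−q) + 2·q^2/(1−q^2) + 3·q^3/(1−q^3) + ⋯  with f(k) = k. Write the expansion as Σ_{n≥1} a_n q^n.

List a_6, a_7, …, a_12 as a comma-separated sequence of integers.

q^6  k|6↦f(k): 1:1 2:2 3:3 6:6  a_6=12
n=7: 7·1 1·7  f→[7+1]=8
[q^8] f(8)=8,f(4)=4,f(2)=2,f(1)=1 ⇒ 15
n=9: 1·9 3·3 9·1  f→[1+3+9]=13
n=10: 1·10 2·5 5·2 10·1  f→[1+2+5+10]=18
[q^11] f(11)=11,f(1)=1 ⇒ 12
q^12  k|12↦f(k): 12:12 6:6 4:4 3:3 2:2 1:1  a_12=28

12, 8, 15, 13, 18, 12, 28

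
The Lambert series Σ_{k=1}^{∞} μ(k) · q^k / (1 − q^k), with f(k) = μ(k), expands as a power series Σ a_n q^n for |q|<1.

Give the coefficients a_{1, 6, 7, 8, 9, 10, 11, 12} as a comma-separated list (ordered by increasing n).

[q^1] μ(1)=1 ⇒ 1
d|6:{1,2,3,6}  Σμ=1+(-1)+(-1)+1=0
[q^7] μ(7)=-1,μ(1)=1 ⇒ 0
d|8:{1,2,4,8}  Σμ=1+(-1)+0+0=0
[q^9] μ(1)=1,μ(3)=-1,μ(9)=0 ⇒ 0
n=10: 10·1 5·2 2·5 1·10  μ→[1+(-1)+(-1)+1]=0
q^11  k|11↦μ(k): 11:-1 1:1  a_11=0
d|12:{1,2,3,4,6,12}  Σμ=1+(-1)+(-1)+0+1+0=0

1, 0, 0, 0, 0, 0, 0, 0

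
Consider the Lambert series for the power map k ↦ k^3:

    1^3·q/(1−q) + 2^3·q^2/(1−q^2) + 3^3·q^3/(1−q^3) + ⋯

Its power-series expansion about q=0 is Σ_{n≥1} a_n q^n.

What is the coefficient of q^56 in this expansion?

a_56 = 201240

[q^56] f(56)=175616,f(28)=21952,f(14)=2744,f(8)=512,f(7)=343,f(4)=64,f(2)=8,f(1)=1 ⇒ 201240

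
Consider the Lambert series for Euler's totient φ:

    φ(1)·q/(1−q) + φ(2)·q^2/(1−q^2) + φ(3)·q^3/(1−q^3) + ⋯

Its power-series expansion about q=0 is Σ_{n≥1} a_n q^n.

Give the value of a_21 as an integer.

d|21:{1,3,7,21}  Σφ=1+2+6+12=21

a_21 = 21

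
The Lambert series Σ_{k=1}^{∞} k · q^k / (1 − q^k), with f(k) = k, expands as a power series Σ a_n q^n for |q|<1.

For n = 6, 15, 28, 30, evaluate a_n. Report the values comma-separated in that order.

12, 24, 56, 72

d|6:{6,3,2,1}  Σf=6+3+2+1=12
q^15  k|15↦f(k): 1:1 3:3 5:5 15:15  a_15=24
d|28:{28,14,7,4,2,1}  Σf=28+14+7+4+2+1=56
q^30  k|30↦f(k): 1:1 2:2 3:3 5:5 6:6 10:10 15:15 30:30  a_30=72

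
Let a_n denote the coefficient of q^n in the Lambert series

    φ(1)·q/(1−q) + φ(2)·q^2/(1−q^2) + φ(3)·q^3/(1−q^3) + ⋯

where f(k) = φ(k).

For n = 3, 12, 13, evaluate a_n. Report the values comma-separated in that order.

[q^3] φ(1)=1,φ(3)=2 ⇒ 3
n=12: 12·1 6·2 4·3 3·4 2·6 1·12  φ→[4+2+2+2+1+1]=12
q^13  k|13↦φ(k): 1:1 13:12  a_13=13

3, 12, 13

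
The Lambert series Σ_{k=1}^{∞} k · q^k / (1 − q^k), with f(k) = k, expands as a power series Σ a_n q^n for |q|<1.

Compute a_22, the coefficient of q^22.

a_22 = 36

q^22  k|22↦f(k): 1:1 2:2 11:11 22:22  a_22=36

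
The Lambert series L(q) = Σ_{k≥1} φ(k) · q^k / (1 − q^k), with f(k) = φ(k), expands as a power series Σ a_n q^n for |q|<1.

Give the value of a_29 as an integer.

n=29: 29·1 1·29  φ→[28+1]=29

a_29 = 29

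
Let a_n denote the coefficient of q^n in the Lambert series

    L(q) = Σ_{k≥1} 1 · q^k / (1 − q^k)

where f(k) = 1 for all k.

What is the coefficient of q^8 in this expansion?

a_8 = 4

d|8:{1,2,4,8}  Σf=1+1+1+1=4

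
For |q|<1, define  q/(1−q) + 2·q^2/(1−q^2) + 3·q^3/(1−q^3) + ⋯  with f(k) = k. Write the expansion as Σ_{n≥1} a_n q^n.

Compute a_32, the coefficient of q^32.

n=32: 32·1 16·2 8·4 4·8 2·16 1·32  f→[32+16+8+4+2+1]=63

a_32 = 63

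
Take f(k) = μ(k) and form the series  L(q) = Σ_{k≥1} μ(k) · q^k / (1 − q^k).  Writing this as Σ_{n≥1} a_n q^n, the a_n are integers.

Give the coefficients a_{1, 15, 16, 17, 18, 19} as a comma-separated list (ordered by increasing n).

1, 0, 0, 0, 0, 0

q^1  k|1↦μ(k): 1:1  a_1=1
d|15:{15,5,3,1}  Σμ=1+(-1)+(-1)+1=0
d|16:{16,8,4,2,1}  Σμ=0+0+0+(-1)+1=0
q^17  k|17↦μ(k): 1:1 17:-1  a_17=0
[q^18] μ(1)=1,μ(2)=-1,μ(3)=-1,μ(6)=1,μ(9)=0,μ(18)=0 ⇒ 0
[q^19] μ(19)=-1,μ(1)=1 ⇒ 0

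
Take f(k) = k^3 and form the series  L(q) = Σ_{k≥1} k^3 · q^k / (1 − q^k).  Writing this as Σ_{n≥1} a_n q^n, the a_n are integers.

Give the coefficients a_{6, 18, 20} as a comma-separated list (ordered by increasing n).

252, 6813, 9198

n=6: 1·6 2·3 3·2 6·1  f→[1+8+27+216]=252
n=18: 1·18 2·9 3·6 6·3 9·2 18·1  f→[1+8+27+216+729+5832]=6813
q^20  k|20↦f(k): 20:8000 10:1000 5:125 4:64 2:8 1:1  a_20=9198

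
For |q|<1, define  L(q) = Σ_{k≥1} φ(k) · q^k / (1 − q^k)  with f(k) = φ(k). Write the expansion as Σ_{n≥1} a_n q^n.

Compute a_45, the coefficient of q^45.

n=45: 1·45 3·15 5·9 9·5 15·3 45·1  φ→[1+2+4+6+8+24]=45

a_45 = 45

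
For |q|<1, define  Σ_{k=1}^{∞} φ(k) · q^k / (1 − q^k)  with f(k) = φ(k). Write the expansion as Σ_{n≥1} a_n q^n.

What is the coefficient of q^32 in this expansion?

n=32: 1·32 2·16 4·8 8·4 16·2 32·1  φ→[1+1+2+4+8+16]=32

a_32 = 32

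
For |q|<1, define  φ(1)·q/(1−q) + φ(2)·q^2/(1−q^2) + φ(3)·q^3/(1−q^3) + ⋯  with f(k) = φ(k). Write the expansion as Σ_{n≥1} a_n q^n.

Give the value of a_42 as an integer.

q^42  k|42↦φ(k): 42:12 21:12 14:6 7:6 6:2 3:2 2:1 1:1  a_42=42

a_42 = 42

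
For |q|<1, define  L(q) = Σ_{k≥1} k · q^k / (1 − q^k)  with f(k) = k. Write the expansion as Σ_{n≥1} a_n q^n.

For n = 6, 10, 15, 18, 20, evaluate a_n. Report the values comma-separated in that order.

12, 18, 24, 39, 42

[q^6] f(1)=1,f(2)=2,f(3)=3,f(6)=6 ⇒ 12
q^10  k|10↦f(k): 1:1 2:2 5:5 10:10  a_10=18
d|15:{15,5,3,1}  Σf=15+5+3+1=24
d|18:{1,2,3,6,9,18}  Σf=1+2+3+6+9+18=39
[q^20] f(1)=1,f(2)=2,f(4)=4,f(5)=5,f(10)=10,f(20)=20 ⇒ 42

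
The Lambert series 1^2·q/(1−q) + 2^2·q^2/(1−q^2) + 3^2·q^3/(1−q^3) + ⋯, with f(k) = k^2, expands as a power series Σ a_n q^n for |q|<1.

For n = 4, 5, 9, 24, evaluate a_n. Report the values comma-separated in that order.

d|4:{1,2,4}  Σf=1+4+16=21
n=5: 1·5 5·1  f→[1+25]=26
q^9  k|9↦f(k): 1:1 3:9 9:81  a_9=91
q^24  k|24↦f(k): 1:1 2:4 3:9 4:16 6:36 8:64 12:144 24:576  a_24=850

21, 26, 91, 850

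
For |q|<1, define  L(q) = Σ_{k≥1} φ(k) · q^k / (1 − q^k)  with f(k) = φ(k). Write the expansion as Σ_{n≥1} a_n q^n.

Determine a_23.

n=23: 23·1 1·23  φ→[22+1]=23

a_23 = 23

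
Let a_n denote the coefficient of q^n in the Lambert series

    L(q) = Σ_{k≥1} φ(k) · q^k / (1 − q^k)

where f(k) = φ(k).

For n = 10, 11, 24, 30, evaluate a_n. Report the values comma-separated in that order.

[q^10] φ(1)=1,φ(2)=1,φ(5)=4,φ(10)=4 ⇒ 10
q^11  k|11↦φ(k): 1:1 11:10  a_11=11
d|24:{24,12,8,6,4,3,2,1}  Σφ=8+4+4+2+2+2+1+1=24
q^30  k|30↦φ(k): 1:1 2:1 3:2 5:4 6:2 10:4 15:8 30:8  a_30=30

10, 11, 24, 30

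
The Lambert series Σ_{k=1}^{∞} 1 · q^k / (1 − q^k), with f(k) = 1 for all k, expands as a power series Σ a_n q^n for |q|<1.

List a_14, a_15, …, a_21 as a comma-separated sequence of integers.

[q^14] f(1)=1,f(2)=1,f(7)=1,f(14)=1 ⇒ 4
[q^15] f(15)=1,f(5)=1,f(3)=1,f(1)=1 ⇒ 4
[q^16] f(1)=1,f(2)=1,f(4)=1,f(8)=1,f(16)=1 ⇒ 5
q^17  k|17↦f(k): 17:1 1:1  a_17=2
d|18:{1,2,3,6,9,18}  Σf=1+1+1+1+1+1=6
q^19  k|19↦f(k): 19:1 1:1  a_19=2
q^20  k|20↦f(k): 20:1 10:1 5:1 4:1 2:1 1:1  a_20=6
q^21  k|21↦f(k): 21:1 7:1 3:1 1:1  a_21=4

4, 4, 5, 2, 6, 2, 6, 4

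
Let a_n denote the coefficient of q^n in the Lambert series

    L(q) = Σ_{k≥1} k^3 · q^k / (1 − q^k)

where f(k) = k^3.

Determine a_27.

a_27 = 20440

[q^27] f(1)=1,f(3)=27,f(9)=729,f(27)=19683 ⇒ 20440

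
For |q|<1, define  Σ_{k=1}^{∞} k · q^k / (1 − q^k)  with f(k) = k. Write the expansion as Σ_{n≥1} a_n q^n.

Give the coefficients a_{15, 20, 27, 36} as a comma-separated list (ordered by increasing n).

d|15:{15,5,3,1}  Σf=15+5+3+1=24
[q^20] f(1)=1,f(2)=2,f(4)=4,f(5)=5,f(10)=10,f(20)=20 ⇒ 42
d|27:{1,3,9,27}  Σf=1+3+9+27=40
d|36:{36,18,12,9,6,4,3,2,1}  Σf=36+18+12+9+6+4+3+2+1=91

24, 42, 40, 91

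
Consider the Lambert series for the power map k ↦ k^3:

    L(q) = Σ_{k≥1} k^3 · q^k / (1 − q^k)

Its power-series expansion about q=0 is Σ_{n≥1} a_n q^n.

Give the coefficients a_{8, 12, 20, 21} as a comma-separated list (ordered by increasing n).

585, 2044, 9198, 9632

q^8  k|8↦f(k): 1:1 2:8 4:64 8:512  a_8=585
q^12  k|12↦f(k): 12:1728 6:216 4:64 3:27 2:8 1:1  a_12=2044
n=20: 1·20 2·10 4·5 5·4 10·2 20·1  f→[1+8+64+125+1000+8000]=9198
d|21:{21,7,3,1}  Σf=9261+343+27+1=9632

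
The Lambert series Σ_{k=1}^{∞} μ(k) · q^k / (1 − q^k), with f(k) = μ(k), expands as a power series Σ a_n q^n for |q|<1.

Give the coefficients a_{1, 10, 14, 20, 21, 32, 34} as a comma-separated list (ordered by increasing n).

[q^1] μ(1)=1 ⇒ 1
d|10:{10,5,2,1}  Σμ=1+(-1)+(-1)+1=0
n=14: 1·14 2·7 7·2 14·1  μ→[1+(-1)+(-1)+1]=0
[q^20] μ(20)=0,μ(10)=1,μ(5)=-1,μ(4)=0,μ(2)=-1,μ(1)=1 ⇒ 0
[q^21] μ(1)=1,μ(3)=-1,μ(7)=-1,μ(21)=1 ⇒ 0
d|32:{32,16,8,4,2,1}  Σμ=0+0+0+0+(-1)+1=0
d|34:{34,17,2,1}  Σμ=1+(-1)+(-1)+1=0

1, 0, 0, 0, 0, 0, 0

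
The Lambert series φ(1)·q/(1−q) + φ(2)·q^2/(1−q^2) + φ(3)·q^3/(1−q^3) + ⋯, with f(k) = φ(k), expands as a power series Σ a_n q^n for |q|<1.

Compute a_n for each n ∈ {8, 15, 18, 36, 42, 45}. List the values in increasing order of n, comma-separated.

[q^8] φ(8)=4,φ(4)=2,φ(2)=1,φ(1)=1 ⇒ 8
n=15: 15·1 5·3 3·5 1·15  φ→[8+4+2+1]=15
d|18:{1,2,3,6,9,18}  Σφ=1+1+2+2+6+6=18
d|36:{1,2,3,4,6,9,12,18,36}  Σφ=1+1+2+2+2+6+4+6+12=36
[q^42] φ(42)=12,φ(21)=12,φ(14)=6,φ(7)=6,φ(6)=2,φ(3)=2,φ(2)=1,φ(1)=1 ⇒ 42
[q^45] φ(45)=24,φ(15)=8,φ(9)=6,φ(5)=4,φ(3)=2,φ(1)=1 ⇒ 45

8, 15, 18, 36, 42, 45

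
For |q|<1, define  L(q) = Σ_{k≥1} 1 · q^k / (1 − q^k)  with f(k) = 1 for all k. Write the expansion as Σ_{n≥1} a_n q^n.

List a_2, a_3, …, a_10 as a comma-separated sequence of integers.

q^2  k|2↦f(k): 1:1 2:1  a_2=2
q^3  k|3↦f(k): 1:1 3:1  a_3=2
n=4: 4·1 2·2 1·4  f→[1+1+1]=3
q^5  k|5↦f(k): 5:1 1:1  a_5=2
[q^6] f(6)=1,f(3)=1,f(2)=1,f(1)=1 ⇒ 4
d|7:{1,7}  Σf=1+1=2
[q^8] f(1)=1,f(2)=1,f(4)=1,f(8)=1 ⇒ 4
d|9:{9,3,1}  Σf=1+1+1=3
q^10  k|10↦f(k): 1:1 2:1 5:1 10:1  a_10=4

2, 2, 3, 2, 4, 2, 4, 3, 4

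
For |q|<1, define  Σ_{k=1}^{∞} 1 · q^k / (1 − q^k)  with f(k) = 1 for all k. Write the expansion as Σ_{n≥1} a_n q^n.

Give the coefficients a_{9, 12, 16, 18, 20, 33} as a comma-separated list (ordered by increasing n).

d|9:{9,3,1}  Σf=1+1+1=3
n=12: 1·12 2·6 3·4 4·3 6·2 12·1  f→[1+1+1+1+1+1]=6
n=16: 1·16 2·8 4·4 8·2 16·1  f→[1+1+1+1+1]=5
n=18: 1·18 2·9 3·6 6·3 9·2 18·1  f→[1+1+1+1+1+1]=6
[q^20] f(1)=1,f(2)=1,f(4)=1,f(5)=1,f(10)=1,f(20)=1 ⇒ 6
n=33: 33·1 11·3 3·11 1·33  f→[1+1+1+1]=4

3, 6, 5, 6, 6, 4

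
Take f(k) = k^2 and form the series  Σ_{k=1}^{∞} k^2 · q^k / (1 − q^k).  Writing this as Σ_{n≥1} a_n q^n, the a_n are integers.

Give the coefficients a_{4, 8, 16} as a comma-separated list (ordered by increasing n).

21, 85, 341

d|4:{1,2,4}  Σf=1+4+16=21
d|8:{8,4,2,1}  Σf=64+16+4+1=85
q^16  k|16↦f(k): 16:256 8:64 4:16 2:4 1:1  a_16=341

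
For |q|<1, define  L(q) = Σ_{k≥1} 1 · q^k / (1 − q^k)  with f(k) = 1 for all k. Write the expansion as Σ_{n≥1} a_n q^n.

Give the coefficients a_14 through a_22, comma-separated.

4, 4, 5, 2, 6, 2, 6, 4, 4

[q^14] f(14)=1,f(7)=1,f(2)=1,f(1)=1 ⇒ 4
d|15:{1,3,5,15}  Σf=1+1+1+1=4
q^16  k|16↦f(k): 1:1 2:1 4:1 8:1 16:1  a_16=5
d|17:{17,1}  Σf=1+1=2
n=18: 1·18 2·9 3·6 6·3 9·2 18·1  f→[1+1+1+1+1+1]=6
q^19  k|19↦f(k): 19:1 1:1  a_19=2
[q^20] f(20)=1,f(10)=1,f(5)=1,f(4)=1,f(2)=1,f(1)=1 ⇒ 6
d|21:{21,7,3,1}  Σf=1+1+1+1=4
n=22: 22·1 11·2 2·11 1·22  f→[1+1+1+1]=4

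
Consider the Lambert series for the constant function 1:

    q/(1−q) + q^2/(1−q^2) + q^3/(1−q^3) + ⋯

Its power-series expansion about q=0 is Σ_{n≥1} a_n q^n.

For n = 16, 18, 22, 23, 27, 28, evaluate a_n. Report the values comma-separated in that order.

q^16  k|16↦f(k): 1:1 2:1 4:1 8:1 16:1  a_16=5
n=18: 1·18 2·9 3·6 6·3 9·2 18·1  f→[1+1+1+1+1+1]=6
[q^22] f(1)=1,f(2)=1,f(11)=1,f(22)=1 ⇒ 4
d|23:{23,1}  Σf=1+1=2
n=27: 27·1 9·3 3·9 1·27  f→[1+1+1+1]=4
q^28  k|28↦f(k): 1:1 2:1 4:1 7:1 14:1 28:1  a_28=6

5, 6, 4, 2, 4, 6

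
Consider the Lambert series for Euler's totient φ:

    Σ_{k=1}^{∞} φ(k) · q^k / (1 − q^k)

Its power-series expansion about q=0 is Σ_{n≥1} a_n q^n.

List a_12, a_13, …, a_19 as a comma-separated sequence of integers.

q^12  k|12↦φ(k): 1:1 2:1 3:2 4:2 6:2 12:4  a_12=12
[q^13] φ(1)=1,φ(13)=12 ⇒ 13
n=14: 14·1 7·2 2·7 1·14  φ→[6+6+1+1]=14
n=15: 1·15 3·5 5·3 15·1  φ→[1+2+4+8]=15
n=16: 1·16 2·8 4·4 8·2 16·1  φ→[1+1+2+4+8]=16
[q^17] φ(1)=1,φ(17)=16 ⇒ 17
n=18: 18·1 9·2 6·3 3·6 2·9 1·18  φ→[6+6+2+2+1+1]=18
d|19:{19,1}  Σφ=18+1=19

12, 13, 14, 15, 16, 17, 18, 19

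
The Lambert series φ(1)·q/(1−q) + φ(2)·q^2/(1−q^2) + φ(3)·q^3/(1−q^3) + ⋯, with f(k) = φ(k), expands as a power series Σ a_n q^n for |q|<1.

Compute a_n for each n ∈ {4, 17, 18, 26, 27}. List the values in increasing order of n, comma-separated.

d|4:{4,2,1}  Σφ=2+1+1=4
d|17:{1,17}  Σφ=1+16=17
d|18:{18,9,6,3,2,1}  Σφ=6+6+2+2+1+1=18
d|26:{26,13,2,1}  Σφ=12+12+1+1=26
q^27  k|27↦φ(k): 27:18 9:6 3:2 1:1  a_27=27

4, 17, 18, 26, 27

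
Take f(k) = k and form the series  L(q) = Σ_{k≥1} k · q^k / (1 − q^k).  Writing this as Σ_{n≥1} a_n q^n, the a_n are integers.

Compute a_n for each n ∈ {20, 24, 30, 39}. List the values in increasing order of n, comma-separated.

42, 60, 72, 56

q^20  k|20↦f(k): 1:1 2:2 4:4 5:5 10:10 20:20  a_20=42
[q^24] f(1)=1,f(2)=2,f(3)=3,f(4)=4,f(6)=6,f(8)=8,f(12)=12,f(24)=24 ⇒ 60
d|30:{30,15,10,6,5,3,2,1}  Σf=30+15+10+6+5+3+2+1=72
n=39: 39·1 13·3 3·13 1·39  f→[39+13+3+1]=56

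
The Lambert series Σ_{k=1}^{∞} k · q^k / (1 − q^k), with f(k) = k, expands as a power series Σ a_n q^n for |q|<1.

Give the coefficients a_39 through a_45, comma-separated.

q^39  k|39↦f(k): 39:39 13:13 3:3 1:1  a_39=56
[q^40] f(40)=40,f(20)=20,f(10)=10,f(8)=8,f(5)=5,f(4)=4,f(2)=2,f(1)=1 ⇒ 90
d|41:{41,1}  Σf=41+1=42
q^42  k|42↦f(k): 42:42 21:21 14:14 7:7 6:6 3:3 2:2 1:1  a_42=96
n=43: 43·1 1·43  f→[43+1]=44
n=44: 44·1 22·2 11·4 4·11 2·22 1·44  f→[44+22+11+4+2+1]=84
d|45:{1,3,5,9,15,45}  Σf=1+3+5+9+15+45=78

56, 90, 42, 96, 44, 84, 78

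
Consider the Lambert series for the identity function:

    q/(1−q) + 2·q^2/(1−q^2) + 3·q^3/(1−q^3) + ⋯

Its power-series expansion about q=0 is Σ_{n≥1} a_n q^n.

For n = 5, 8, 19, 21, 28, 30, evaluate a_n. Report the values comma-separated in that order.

[q^5] f(1)=1,f(5)=5 ⇒ 6
q^8  k|8↦f(k): 8:8 4:4 2:2 1:1  a_8=15
[q^19] f(1)=1,f(19)=19 ⇒ 20
d|21:{21,7,3,1}  Σf=21+7+3+1=32
[q^28] f(28)=28,f(14)=14,f(7)=7,f(4)=4,f(2)=2,f(1)=1 ⇒ 56
q^30  k|30↦f(k): 30:30 15:15 10:10 6:6 5:5 3:3 2:2 1:1  a_30=72

6, 15, 20, 32, 56, 72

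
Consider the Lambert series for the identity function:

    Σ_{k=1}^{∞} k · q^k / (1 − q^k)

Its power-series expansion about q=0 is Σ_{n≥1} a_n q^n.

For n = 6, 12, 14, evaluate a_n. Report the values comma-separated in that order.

n=6: 1·6 2·3 3·2 6·1  f→[1+2+3+6]=12
d|12:{12,6,4,3,2,1}  Σf=12+6+4+3+2+1=28
[q^14] f(1)=1,f(2)=2,f(7)=7,f(14)=14 ⇒ 24

12, 28, 24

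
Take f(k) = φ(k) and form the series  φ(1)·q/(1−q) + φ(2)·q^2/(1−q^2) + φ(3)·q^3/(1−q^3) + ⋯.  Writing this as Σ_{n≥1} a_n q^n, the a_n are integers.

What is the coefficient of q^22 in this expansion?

[q^22] φ(1)=1,φ(2)=1,φ(11)=10,φ(22)=10 ⇒ 22

a_22 = 22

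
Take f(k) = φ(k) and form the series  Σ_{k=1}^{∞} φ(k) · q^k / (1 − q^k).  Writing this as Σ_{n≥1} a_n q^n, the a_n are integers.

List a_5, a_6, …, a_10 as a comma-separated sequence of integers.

q^5  k|5↦φ(k): 5:4 1:1  a_5=5
n=6: 1·6 2·3 3·2 6·1  φ→[1+1+2+2]=6
d|7:{7,1}  Σφ=6+1=7
d|8:{8,4,2,1}  Σφ=4+2+1+1=8
[q^9] φ(9)=6,φ(3)=2,φ(1)=1 ⇒ 9
n=10: 1·10 2·5 5·2 10·1  φ→[1+1+4+4]=10

5, 6, 7, 8, 9, 10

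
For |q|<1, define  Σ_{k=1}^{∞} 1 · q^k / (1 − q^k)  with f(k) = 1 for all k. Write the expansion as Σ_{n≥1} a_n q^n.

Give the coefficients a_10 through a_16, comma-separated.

4, 2, 6, 2, 4, 4, 5

q^10  k|10↦f(k): 10:1 5:1 2:1 1:1  a_10=4
[q^11] f(1)=1,f(11)=1 ⇒ 2
q^12  k|12↦f(k): 12:1 6:1 4:1 3:1 2:1 1:1  a_12=6
n=13: 13·1 1·13  f→[1+1]=2
n=14: 14·1 7·2 2·7 1·14  f→[1+1+1+1]=4
n=15: 15·1 5·3 3·5 1·15  f→[1+1+1+1]=4
q^16  k|16↦f(k): 1:1 2:1 4:1 8:1 16:1  a_16=5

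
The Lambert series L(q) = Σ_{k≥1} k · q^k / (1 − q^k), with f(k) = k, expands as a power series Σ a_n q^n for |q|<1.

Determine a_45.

a_45 = 78

q^45  k|45↦f(k): 45:45 15:15 9:9 5:5 3:3 1:1  a_45=78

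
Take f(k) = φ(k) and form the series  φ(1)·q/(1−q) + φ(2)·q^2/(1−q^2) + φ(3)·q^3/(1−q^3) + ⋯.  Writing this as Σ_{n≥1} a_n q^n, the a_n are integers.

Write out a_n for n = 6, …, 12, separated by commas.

d|6:{6,3,2,1}  Σφ=2+2+1+1=6
q^7  k|7↦φ(k): 7:6 1:1  a_7=7
n=8: 8·1 4·2 2·4 1·8  φ→[4+2+1+1]=8
q^9  k|9↦φ(k): 9:6 3:2 1:1  a_9=9
q^10  k|10↦φ(k): 10:4 5:4 2:1 1:1  a_10=10
d|11:{1,11}  Σφ=1+10=11
n=12: 1·12 2·6 3·4 4·3 6·2 12·1  φ→[1+1+2+2+2+4]=12

6, 7, 8, 9, 10, 11, 12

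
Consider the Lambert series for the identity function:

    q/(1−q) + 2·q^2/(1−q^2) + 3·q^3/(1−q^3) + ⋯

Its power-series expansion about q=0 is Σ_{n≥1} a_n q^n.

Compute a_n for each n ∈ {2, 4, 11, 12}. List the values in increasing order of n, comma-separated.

n=2: 1·2 2·1  f→[1+2]=3
q^4  k|4↦f(k): 1:1 2:2 4:4  a_4=7
d|11:{11,1}  Σf=11+1=12
[q^12] f(1)=1,f(2)=2,f(3)=3,f(4)=4,f(6)=6,f(12)=12 ⇒ 28

3, 7, 12, 28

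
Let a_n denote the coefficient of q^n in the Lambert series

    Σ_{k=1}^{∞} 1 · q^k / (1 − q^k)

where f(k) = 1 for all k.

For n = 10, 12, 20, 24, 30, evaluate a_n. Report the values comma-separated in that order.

d|10:{10,5,2,1}  Σf=1+1+1+1=4
[q^12] f(12)=1,f(6)=1,f(4)=1,f(3)=1,f(2)=1,f(1)=1 ⇒ 6
d|20:{1,2,4,5,10,20}  Σf=1+1+1+1+1+1=6
[q^24] f(24)=1,f(12)=1,f(8)=1,f(6)=1,f(4)=1,f(3)=1,f(2)=1,f(1)=1 ⇒ 8
[q^30] f(1)=1,f(2)=1,f(3)=1,f(5)=1,f(6)=1,f(10)=1,f(15)=1,f(30)=1 ⇒ 8

4, 6, 6, 8, 8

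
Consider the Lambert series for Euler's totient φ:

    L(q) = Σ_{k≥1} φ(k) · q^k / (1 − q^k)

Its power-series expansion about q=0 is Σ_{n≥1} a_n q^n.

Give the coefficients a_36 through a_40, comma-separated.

[q^36] φ(1)=1,φ(2)=1,φ(3)=2,φ(4)=2,φ(6)=2,φ(9)=6,φ(12)=4,φ(18)=6,φ(36)=12 ⇒ 36
q^37  k|37↦φ(k): 37:36 1:1  a_37=37
[q^38] φ(38)=18,φ(19)=18,φ(2)=1,φ(1)=1 ⇒ 38
n=39: 1·39 3·13 13·3 39·1  φ→[1+2+12+24]=39
q^40  k|40↦φ(k): 40:16 20:8 10:4 8:4 5:4 4:2 2:1 1:1  a_40=40

36, 37, 38, 39, 40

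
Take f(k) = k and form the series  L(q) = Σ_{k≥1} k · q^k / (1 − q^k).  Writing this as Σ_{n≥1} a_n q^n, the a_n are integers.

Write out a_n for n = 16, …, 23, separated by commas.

31, 18, 39, 20, 42, 32, 36, 24

n=16: 1·16 2·8 4·4 8·2 16·1  f→[1+2+4+8+16]=31
[q^17] f(17)=17,f(1)=1 ⇒ 18
d|18:{18,9,6,3,2,1}  Σf=18+9+6+3+2+1=39
d|19:{1,19}  Σf=1+19=20
d|20:{1,2,4,5,10,20}  Σf=1+2+4+5+10+20=42
[q^21] f(21)=21,f(7)=7,f(3)=3,f(1)=1 ⇒ 32
q^22  k|22↦f(k): 22:22 11:11 2:2 1:1  a_22=36
d|23:{1,23}  Σf=1+23=24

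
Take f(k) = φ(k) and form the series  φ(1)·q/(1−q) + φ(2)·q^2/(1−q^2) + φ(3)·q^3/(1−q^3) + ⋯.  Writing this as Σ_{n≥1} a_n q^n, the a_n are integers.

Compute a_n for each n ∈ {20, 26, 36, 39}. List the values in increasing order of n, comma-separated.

n=20: 20·1 10·2 5·4 4·5 2·10 1·20  φ→[8+4+4+2+1+1]=20
d|26:{1,2,13,26}  Σφ=1+1+12+12=26
n=36: 36·1 18·2 12·3 9·4 6·6 4·9 3·12 2·18 1·36  φ→[12+6+4+6+2+2+2+1+1]=36
q^39  k|39↦φ(k): 39:24 13:12 3:2 1:1  a_39=39

20, 26, 36, 39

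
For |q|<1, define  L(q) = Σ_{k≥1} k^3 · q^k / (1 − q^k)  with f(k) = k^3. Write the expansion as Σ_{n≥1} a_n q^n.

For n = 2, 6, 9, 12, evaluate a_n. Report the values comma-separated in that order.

[q^2] f(2)=8,f(1)=1 ⇒ 9
q^6  k|6↦f(k): 1:1 2:8 3:27 6:216  a_6=252
[q^9] f(9)=729,f(3)=27,f(1)=1 ⇒ 757
n=12: 12·1 6·2 4·3 3·4 2·6 1·12  f→[1728+216+64+27+8+1]=2044

9, 252, 757, 2044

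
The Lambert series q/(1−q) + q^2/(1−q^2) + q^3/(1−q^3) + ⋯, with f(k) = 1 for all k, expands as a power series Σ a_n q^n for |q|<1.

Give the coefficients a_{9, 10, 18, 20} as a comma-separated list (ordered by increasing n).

3, 4, 6, 6

[q^9] f(1)=1,f(3)=1,f(9)=1 ⇒ 3
n=10: 10·1 5·2 2·5 1·10  f→[1+1+1+1]=4
n=18: 1·18 2·9 3·6 6·3 9·2 18·1  f→[1+1+1+1+1+1]=6
d|20:{20,10,5,4,2,1}  Σf=1+1+1+1+1+1=6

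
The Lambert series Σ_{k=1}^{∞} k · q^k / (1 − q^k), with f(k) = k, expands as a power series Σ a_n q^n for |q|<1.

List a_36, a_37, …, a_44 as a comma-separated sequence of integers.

91, 38, 60, 56, 90, 42, 96, 44, 84

q^36  k|36↦f(k): 36:36 18:18 12:12 9:9 6:6 4:4 3:3 2:2 1:1  a_36=91
[q^37] f(1)=1,f(37)=37 ⇒ 38
n=38: 1·38 2·19 19·2 38·1  f→[1+2+19+38]=60
d|39:{39,13,3,1}  Σf=39+13+3+1=56
[q^40] f(1)=1,f(2)=2,f(4)=4,f(5)=5,f(8)=8,f(10)=10,f(20)=20,f(40)=40 ⇒ 90
q^41  k|41↦f(k): 41:41 1:1  a_41=42
n=42: 1·42 2·21 3·14 6·7 7·6 14·3 21·2 42·1  f→[1+2+3+6+7+14+21+42]=96
[q^43] f(1)=1,f(43)=43 ⇒ 44
q^44  k|44↦f(k): 1:1 2:2 4:4 11:11 22:22 44:44  a_44=84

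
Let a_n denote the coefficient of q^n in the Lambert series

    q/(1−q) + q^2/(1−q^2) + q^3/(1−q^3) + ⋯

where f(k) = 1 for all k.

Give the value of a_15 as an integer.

a_15 = 4

[q^15] f(1)=1,f(3)=1,f(5)=1,f(15)=1 ⇒ 4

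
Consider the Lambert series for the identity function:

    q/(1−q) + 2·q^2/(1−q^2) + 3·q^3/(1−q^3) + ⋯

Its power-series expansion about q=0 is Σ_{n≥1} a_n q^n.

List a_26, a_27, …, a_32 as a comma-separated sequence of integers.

42, 40, 56, 30, 72, 32, 63

[q^26] f(1)=1,f(2)=2,f(13)=13,f(26)=26 ⇒ 42
[q^27] f(1)=1,f(3)=3,f(9)=9,f(27)=27 ⇒ 40
[q^28] f(1)=1,f(2)=2,f(4)=4,f(7)=7,f(14)=14,f(28)=28 ⇒ 56
[q^29] f(1)=1,f(29)=29 ⇒ 30
[q^30] f(1)=1,f(2)=2,f(3)=3,f(5)=5,f(6)=6,f(10)=10,f(15)=15,f(30)=30 ⇒ 72
d|31:{1,31}  Σf=1+31=32
q^32  k|32↦f(k): 1:1 2:2 4:4 8:8 16:16 32:32  a_32=63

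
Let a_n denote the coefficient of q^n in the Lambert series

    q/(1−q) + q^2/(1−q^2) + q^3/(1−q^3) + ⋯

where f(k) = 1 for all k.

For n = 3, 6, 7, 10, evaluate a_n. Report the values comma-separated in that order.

2, 4, 2, 4

n=3: 3·1 1·3  f→[1+1]=2
n=6: 6·1 3·2 2·3 1·6  f→[1+1+1+1]=4
n=7: 1·7 7·1  f→[1+1]=2
[q^10] f(10)=1,f(5)=1,f(2)=1,f(1)=1 ⇒ 4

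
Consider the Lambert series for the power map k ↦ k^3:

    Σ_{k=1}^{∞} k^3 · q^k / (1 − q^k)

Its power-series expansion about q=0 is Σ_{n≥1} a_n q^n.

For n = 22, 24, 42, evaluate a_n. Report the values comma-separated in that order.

n=22: 22·1 11·2 2·11 1·22  f→[10648+1331+8+1]=11988
[q^24] f(1)=1,f(2)=8,f(3)=27,f(4)=64,f(6)=216,f(8)=512,f(12)=1728,f(24)=13824 ⇒ 16380
n=42: 1·42 2·21 3·14 6·7 7·6 14·3 21·2 42·1  f→[1+8+27+216+343+2744+9261+74088]=86688

11988, 16380, 86688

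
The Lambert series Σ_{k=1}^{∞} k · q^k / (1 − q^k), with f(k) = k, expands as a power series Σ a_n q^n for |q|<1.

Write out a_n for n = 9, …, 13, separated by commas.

13, 18, 12, 28, 14

[q^9] f(1)=1,f(3)=3,f(9)=9 ⇒ 13
d|10:{1,2,5,10}  Σf=1+2+5+10=18
q^11  k|11↦f(k): 11:11 1:1  a_11=12
q^12  k|12↦f(k): 12:12 6:6 4:4 3:3 2:2 1:1  a_12=28
q^13  k|13↦f(k): 13:13 1:1  a_13=14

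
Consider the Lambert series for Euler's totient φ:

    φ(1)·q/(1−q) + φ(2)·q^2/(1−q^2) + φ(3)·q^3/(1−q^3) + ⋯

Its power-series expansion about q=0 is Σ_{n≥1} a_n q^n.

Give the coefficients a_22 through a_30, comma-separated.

d|22:{22,11,2,1}  Σφ=10+10+1+1=22
n=23: 23·1 1·23  φ→[22+1]=23
d|24:{1,2,3,4,6,8,12,24}  Σφ=1+1+2+2+2+4+4+8=24
q^25  k|25↦φ(k): 1:1 5:4 25:20  a_25=25
n=26: 1·26 2·13 13·2 26·1  φ→[1+1+12+12]=26
d|27:{1,3,9,27}  Σφ=1+2+6+18=27
d|28:{1,2,4,7,14,28}  Σφ=1+1+2+6+6+12=28
n=29: 29·1 1·29  φ→[28+1]=29
d|30:{1,2,3,5,6,10,15,30}  Σφ=1+1+2+4+2+4+8+8=30

22, 23, 24, 25, 26, 27, 28, 29, 30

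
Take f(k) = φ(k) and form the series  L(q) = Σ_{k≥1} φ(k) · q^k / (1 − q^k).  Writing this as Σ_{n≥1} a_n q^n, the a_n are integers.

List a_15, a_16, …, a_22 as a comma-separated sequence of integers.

q^15  k|15↦φ(k): 1:1 3:2 5:4 15:8  a_15=15
[q^16] φ(16)=8,φ(8)=4,φ(4)=2,φ(2)=1,φ(1)=1 ⇒ 16
[q^17] φ(1)=1,φ(17)=16 ⇒ 17
[q^18] φ(18)=6,φ(9)=6,φ(6)=2,φ(3)=2,φ(2)=1,φ(1)=1 ⇒ 18
[q^19] φ(1)=1,φ(19)=18 ⇒ 19
[q^20] φ(20)=8,φ(10)=4,φ(5)=4,φ(4)=2,φ(2)=1,φ(1)=1 ⇒ 20
[q^21] φ(21)=12,φ(7)=6,φ(3)=2,φ(1)=1 ⇒ 21
n=22: 1·22 2·11 11·2 22·1  φ→[1+1+10+10]=22

15, 16, 17, 18, 19, 20, 21, 22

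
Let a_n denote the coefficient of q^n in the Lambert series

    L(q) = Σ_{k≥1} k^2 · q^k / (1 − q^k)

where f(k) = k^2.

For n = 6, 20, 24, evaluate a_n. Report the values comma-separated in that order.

[q^6] f(6)=36,f(3)=9,f(2)=4,f(1)=1 ⇒ 50
q^20  k|20↦f(k): 1:1 2:4 4:16 5:25 10:100 20:400  a_20=546
d|24:{24,12,8,6,4,3,2,1}  Σf=576+144+64+36+16+9+4+1=850

50, 546, 850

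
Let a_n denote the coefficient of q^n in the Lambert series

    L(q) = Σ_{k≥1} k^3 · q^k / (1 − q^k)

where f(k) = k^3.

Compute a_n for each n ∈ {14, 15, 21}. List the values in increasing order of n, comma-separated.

d|14:{1,2,7,14}  Σf=1+8+343+2744=3096
d|15:{15,5,3,1}  Σf=3375+125+27+1=3528
d|21:{1,3,7,21}  Σf=1+27+343+9261=9632

3096, 3528, 9632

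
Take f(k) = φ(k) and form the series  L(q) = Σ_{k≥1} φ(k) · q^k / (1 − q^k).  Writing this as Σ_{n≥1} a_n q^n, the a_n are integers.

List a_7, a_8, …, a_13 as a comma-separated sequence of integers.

d|7:{1,7}  Σφ=1+6=7
[q^8] φ(8)=4,φ(4)=2,φ(2)=1,φ(1)=1 ⇒ 8
n=9: 1·9 3·3 9·1  φ→[1+2+6]=9
q^10  k|10↦φ(k): 10:4 5:4 2:1 1:1  a_10=10
[q^11] φ(11)=10,φ(1)=1 ⇒ 11
[q^12] φ(1)=1,φ(2)=1,φ(3)=2,φ(4)=2,φ(6)=2,φ(12)=4 ⇒ 12
q^13  k|13↦φ(k): 13:12 1:1  a_13=13

7, 8, 9, 10, 11, 12, 13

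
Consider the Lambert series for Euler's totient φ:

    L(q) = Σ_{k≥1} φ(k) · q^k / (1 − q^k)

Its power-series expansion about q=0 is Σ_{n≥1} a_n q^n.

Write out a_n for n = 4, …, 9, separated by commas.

q^4  k|4↦φ(k): 4:2 2:1 1:1  a_4=4
[q^5] φ(1)=1,φ(5)=4 ⇒ 5
n=6: 6·1 3·2 2·3 1·6  φ→[2+2+1+1]=6
[q^7] φ(1)=1,φ(7)=6 ⇒ 7
q^8  k|8↦φ(k): 1:1 2:1 4:2 8:4  a_8=8
[q^9] φ(1)=1,φ(3)=2,φ(9)=6 ⇒ 9

4, 5, 6, 7, 8, 9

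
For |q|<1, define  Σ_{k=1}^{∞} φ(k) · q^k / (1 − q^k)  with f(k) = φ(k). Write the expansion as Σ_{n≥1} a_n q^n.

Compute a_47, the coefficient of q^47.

n=47: 1·47 47·1  φ→[1+46]=47

a_47 = 47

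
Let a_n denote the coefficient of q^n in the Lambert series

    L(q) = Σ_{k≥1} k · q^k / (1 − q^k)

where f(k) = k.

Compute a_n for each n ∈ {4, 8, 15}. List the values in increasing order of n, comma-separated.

n=4: 1·4 2·2 4·1  f→[1+2+4]=7
n=8: 8·1 4·2 2·4 1·8  f→[8+4+2+1]=15
[q^15] f(15)=15,f(5)=5,f(3)=3,f(1)=1 ⇒ 24

7, 15, 24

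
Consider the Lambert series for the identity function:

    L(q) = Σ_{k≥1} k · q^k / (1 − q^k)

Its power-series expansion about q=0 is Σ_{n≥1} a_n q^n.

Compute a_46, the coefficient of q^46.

[q^46] f(1)=1,f(2)=2,f(23)=23,f(46)=46 ⇒ 72

a_46 = 72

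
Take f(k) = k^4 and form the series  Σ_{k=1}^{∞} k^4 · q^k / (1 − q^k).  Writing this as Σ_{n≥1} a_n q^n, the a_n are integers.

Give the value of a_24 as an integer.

d|24:{24,12,8,6,4,3,2,1}  Σf=331776+20736+4096+1296+256+81+16+1=358258

a_24 = 358258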